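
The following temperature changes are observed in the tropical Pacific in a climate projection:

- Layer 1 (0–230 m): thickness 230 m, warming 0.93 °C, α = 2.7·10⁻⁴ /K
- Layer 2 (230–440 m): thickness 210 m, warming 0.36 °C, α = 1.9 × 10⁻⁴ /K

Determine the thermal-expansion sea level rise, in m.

0–230 m: 0.93 × 2.7×10⁻⁴ × 230 = 0.057753 m
230–440 m: 210 × 1.9×10⁻⁴ × 0.36 = 0.014364 m
Δh = 0.057753 + 0.014364 = 0.072117 m

Δh = 0.072 m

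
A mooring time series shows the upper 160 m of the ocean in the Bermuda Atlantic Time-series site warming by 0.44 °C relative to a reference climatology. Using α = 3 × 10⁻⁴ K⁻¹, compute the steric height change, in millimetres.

Δh = αΔT·H = 3×10⁻⁴ × 0.44 × 160 = 0.02112 m

Δh ≈ 21 mm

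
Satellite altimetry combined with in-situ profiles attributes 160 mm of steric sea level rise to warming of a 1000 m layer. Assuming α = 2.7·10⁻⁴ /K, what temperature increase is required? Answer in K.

about 0.59 K

ΔT = Δh/(αH) = 0.16 / (2.7×10⁻⁴ × 1000) ≈ 0.5926 K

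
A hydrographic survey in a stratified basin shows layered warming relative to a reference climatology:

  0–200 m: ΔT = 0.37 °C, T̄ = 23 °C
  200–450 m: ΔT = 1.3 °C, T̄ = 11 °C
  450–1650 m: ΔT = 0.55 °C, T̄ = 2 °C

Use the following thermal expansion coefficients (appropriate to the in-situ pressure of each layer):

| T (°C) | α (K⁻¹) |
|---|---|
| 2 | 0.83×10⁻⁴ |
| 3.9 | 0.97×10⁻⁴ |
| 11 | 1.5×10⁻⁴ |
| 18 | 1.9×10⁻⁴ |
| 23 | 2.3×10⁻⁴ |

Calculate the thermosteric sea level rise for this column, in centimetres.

Layer 1 at 23 °C → α = 2.3×10⁻⁴ K⁻¹
Layer 2 at 11 °C → α = 1.5×10⁻⁴ K⁻¹
Layer 3 at 2 °C → α = 0.83×10⁻⁴ K⁻¹
Layer 1: 200 × 2.3×10⁻⁴ × 0.37 = 0.01702 m
200–450 m: 1.5×10⁻⁴ × 250 × 1.3 = 0.04875 m
Layer 3: 1200 × 0.83×10⁻⁴ × 0.55 = 0.05478 m
Δh = 0.01702 + 0.04875 + 0.05478 = 0.12055 m ≈ 12.1 cm

Δh = 12.1 cm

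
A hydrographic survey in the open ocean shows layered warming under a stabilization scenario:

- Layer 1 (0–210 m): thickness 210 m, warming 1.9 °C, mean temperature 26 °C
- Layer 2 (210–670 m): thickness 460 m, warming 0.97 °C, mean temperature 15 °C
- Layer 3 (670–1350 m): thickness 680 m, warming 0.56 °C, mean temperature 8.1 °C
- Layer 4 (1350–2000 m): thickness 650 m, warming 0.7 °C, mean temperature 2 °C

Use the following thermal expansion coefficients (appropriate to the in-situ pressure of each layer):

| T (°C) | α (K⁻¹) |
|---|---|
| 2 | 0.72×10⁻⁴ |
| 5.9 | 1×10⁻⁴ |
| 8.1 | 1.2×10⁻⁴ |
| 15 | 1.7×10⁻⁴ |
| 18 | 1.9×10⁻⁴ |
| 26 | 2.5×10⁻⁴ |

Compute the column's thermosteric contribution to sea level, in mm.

about 250 mm

Layer 1 at 26 °C → α = 2.5×10⁻⁴ K⁻¹
Layer 2 at 15 °C → α = 1.7×10⁻⁴ K⁻¹
Layer 3 at 8.1 °C → α = 1.2×10⁻⁴ K⁻¹
Layer 4 at 2 °C → α = 0.72×10⁻⁴ K⁻¹
210 × 1.9 × 2.5×10⁻⁴ = 0.09975 m
Layer 2: 0.97 × 1.7×10⁻⁴ × 460 = 0.075854 m
670–1350 m: 0.56 × 680 × 1.2×10⁻⁴ = 0.045696 m
Layer 4: 650 × 0.7 × 0.72×10⁻⁴ = 0.03276 m
Δh = 0.09975 + 0.075854 + 0.045696 + 0.03276 = 0.25406 m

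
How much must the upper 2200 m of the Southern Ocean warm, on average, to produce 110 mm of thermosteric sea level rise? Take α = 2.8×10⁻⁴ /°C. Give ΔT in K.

ΔT = Δh/(αH) = 0.11 / (2.8×10⁻⁴ × 2200) ≈ 0.1786 K

about 0.179 K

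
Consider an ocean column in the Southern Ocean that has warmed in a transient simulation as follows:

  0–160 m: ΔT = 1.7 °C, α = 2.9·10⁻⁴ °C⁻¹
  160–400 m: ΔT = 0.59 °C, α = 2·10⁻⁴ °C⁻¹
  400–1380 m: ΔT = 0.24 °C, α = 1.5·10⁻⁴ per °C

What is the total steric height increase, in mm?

2.9×10⁻⁴ × 160 × 1.7 = 0.07888 m
Layer 2: 0.59 × 240 × 2×10⁻⁴ = 0.02832 m
400–1380 m: 0.24 × 1.5×10⁻⁴ × 980 = 0.03528 m
Δh = 0.07888 + 0.02832 + 0.03528 = 0.14248 m ≈ 142 mm

Δh ≈ 142 mm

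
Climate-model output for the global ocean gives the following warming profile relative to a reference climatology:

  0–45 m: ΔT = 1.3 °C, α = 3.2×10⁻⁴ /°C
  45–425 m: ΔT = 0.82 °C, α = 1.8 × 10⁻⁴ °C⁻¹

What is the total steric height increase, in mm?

0–45 m: 45 × 1.3 × 3.2×10⁻⁴ = 0.01872 m
45–425 m: 1.8×10⁻⁴ × 380 × 0.82 = 0.056088 m
Δh = 0.01872 + 0.056088 = 0.074808 m

75 mm of thermosteric rise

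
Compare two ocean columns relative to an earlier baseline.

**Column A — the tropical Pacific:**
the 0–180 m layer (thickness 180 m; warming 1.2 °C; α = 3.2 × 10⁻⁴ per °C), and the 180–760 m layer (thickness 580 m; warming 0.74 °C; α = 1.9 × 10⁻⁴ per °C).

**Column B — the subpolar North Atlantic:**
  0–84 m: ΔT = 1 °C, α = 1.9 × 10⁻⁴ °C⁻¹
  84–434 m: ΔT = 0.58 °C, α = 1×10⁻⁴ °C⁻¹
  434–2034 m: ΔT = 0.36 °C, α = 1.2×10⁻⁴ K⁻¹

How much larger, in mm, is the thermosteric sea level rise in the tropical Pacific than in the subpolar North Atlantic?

A 0–180 m: 180 × 1.2 × 3.2×10⁻⁴ = 0.06912 m
A Layer 2: 1.9×10⁻⁴ × 0.74 × 580 = 0.081548 m
A total: 0.150668 m
B 0–84 m: 1.9×10⁻⁴ × 84 × 1 = 0.01596 m
B 1×10⁻⁴ × 0.58 × 350 = 0.02030 m
B 434–2034 m: 1.2×10⁻⁴ × 1600 × 0.36 = 0.06912 m
B total: 0.10538 m
Difference: 0.150668 − 0.10538 = 0.045288 m

45.3 mm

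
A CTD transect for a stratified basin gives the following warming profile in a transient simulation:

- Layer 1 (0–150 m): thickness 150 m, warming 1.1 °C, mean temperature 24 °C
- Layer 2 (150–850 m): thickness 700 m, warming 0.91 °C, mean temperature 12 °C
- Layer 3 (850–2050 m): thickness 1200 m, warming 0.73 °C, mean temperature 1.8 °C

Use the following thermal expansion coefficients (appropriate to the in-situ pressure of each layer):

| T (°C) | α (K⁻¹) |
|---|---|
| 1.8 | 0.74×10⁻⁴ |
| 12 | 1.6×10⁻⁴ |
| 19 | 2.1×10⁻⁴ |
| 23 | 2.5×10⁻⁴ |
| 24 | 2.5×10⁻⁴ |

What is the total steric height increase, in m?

Layer 1 at 24 °C → α = 2.5×10⁻⁴ K⁻¹
Layer 2 at 12 °C → α = 1.6×10⁻⁴ K⁻¹
Layer 3 at 1.8 °C → α = 0.74×10⁻⁴ K⁻¹
150 × 2.5×10⁻⁴ × 1.1 = 0.04125 m
Layer 2: 700 × 0.91 × 1.6×10⁻⁴ = 0.10192 m
0.73 × 0.74×10⁻⁴ × 1200 = 0.064824 m
Δh = 0.04125 + 0.10192 + 0.064824 = 0.207994 m ≈ 0.208 m

0.208 m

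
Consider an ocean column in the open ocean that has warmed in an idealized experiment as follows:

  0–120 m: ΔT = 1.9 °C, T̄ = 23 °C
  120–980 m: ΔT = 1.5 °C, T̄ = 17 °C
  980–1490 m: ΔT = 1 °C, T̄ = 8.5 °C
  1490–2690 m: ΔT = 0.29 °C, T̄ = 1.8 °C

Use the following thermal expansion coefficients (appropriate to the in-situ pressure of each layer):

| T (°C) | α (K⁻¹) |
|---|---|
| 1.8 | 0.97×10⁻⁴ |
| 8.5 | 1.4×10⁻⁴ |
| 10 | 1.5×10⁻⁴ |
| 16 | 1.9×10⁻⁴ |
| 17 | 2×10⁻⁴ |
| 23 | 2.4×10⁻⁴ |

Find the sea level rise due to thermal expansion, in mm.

Layer 1 at 23 °C → α = 2.4×10⁻⁴ K⁻¹
Layer 2 at 17 °C → α = 2×10⁻⁴ K⁻¹
Layer 3 at 8.5 °C → α = 1.4×10⁻⁴ K⁻¹
Layer 4 at 1.8 °C → α = 0.97×10⁻⁴ K⁻¹
2.4×10⁻⁴ × 120 × 1.9 = 0.05472 m
1.5 × 2×10⁻⁴ × 860 = 0.25800 m
Layer 3: 1.4×10⁻⁴ × 510 × 1 = 0.07140 m
Layer 4: 0.97×10⁻⁴ × 0.29 × 1200 = 0.033756 m
Δh = 0.05472 + 0.25800 + 0.07140 + 0.033756 = 0.417876 m

420 mm of thermosteric rise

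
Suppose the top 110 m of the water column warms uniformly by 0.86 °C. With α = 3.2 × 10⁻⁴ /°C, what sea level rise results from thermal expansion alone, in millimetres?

Δh = 30 mm

Δh = αΔT·H = 3.2×10⁻⁴ × 0.86 × 110 = 0.030272 m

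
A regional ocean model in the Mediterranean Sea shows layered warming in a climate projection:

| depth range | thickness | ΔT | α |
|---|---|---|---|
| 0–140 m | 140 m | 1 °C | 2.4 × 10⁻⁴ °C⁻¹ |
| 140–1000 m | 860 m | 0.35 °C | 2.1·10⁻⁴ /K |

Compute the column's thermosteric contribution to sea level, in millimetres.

1 × 140 × 2.4×10⁻⁴ = 0.03360 m
860 × 0.35 × 2.1×10⁻⁴ = 0.06321 m
Δh = 0.03360 + 0.06321 = 0.09681 m

Δh ≈ 97 mm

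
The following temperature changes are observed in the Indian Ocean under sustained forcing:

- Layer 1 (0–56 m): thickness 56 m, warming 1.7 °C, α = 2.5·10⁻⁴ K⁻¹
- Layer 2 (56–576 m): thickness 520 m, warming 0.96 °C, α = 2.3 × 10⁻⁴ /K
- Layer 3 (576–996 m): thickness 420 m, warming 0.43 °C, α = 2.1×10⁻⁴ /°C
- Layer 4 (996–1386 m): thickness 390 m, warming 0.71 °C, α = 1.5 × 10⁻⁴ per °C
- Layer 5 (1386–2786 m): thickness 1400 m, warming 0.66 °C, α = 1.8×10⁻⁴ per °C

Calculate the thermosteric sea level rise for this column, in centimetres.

1.7 × 2.5×10⁻⁴ × 56 = 0.02380 m
520 × 0.96 × 2.3×10⁻⁴ = 0.114816 m
Layer 3: 420 × 0.43 × 2.1×10⁻⁴ = 0.037926 m
Layer 4: 0.71 × 1.5×10⁻⁴ × 390 = 0.041535 m
0.66 × 1400 × 1.8×10⁻⁴ = 0.16632 m
Δh = 0.02380 + 0.114816 + 0.037926 + 0.041535 + 0.16632 = 0.384397 m ≈ 38.4 cm

38.4 cm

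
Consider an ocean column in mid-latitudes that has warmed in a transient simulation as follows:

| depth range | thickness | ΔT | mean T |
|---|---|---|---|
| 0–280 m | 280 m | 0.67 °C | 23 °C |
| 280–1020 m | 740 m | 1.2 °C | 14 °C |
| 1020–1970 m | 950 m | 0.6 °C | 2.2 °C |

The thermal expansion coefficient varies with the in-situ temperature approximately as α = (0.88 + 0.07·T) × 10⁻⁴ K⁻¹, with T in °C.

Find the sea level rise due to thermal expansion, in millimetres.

Layer 1: α = (0.88 + 0.07×23)×10⁻⁴ = 2.49×10⁻⁴ K⁻¹
Layer 2: α = (0.88 + 0.07×14)×10⁻⁴ = 1.86×10⁻⁴ K⁻¹
Layer 3: α = (0.88 + 0.07×2.2)×10⁻⁴ = 1.034×10⁻⁴ K⁻¹
0.67 × 2.49×10⁻⁴ × 280 = 0.0467124 m
1.2 × 1.86×10⁻⁴ × 740 = 0.165168 m
1.034×10⁻⁴ × 0.6 × 950 = 0.058938 m
Δh = 0.0467124 + 0.165168 + 0.058938 = 0.2708184 m

Δh = 271 mm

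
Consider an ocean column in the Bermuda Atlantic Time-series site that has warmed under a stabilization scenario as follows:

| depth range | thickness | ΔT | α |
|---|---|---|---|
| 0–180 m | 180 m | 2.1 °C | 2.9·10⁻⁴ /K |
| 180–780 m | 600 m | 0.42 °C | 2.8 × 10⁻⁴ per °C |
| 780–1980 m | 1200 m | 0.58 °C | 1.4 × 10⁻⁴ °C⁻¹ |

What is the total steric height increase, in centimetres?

2.9×10⁻⁴ × 2.1 × 180 = 0.10962 m
180–780 m: 2.8×10⁻⁴ × 600 × 0.42 = 0.07056 m
Layer 3: 0.58 × 1.4×10⁻⁴ × 1200 = 0.09744 m
Δh = 0.10962 + 0.07056 + 0.09744 = 0.27762 m

27.8 cm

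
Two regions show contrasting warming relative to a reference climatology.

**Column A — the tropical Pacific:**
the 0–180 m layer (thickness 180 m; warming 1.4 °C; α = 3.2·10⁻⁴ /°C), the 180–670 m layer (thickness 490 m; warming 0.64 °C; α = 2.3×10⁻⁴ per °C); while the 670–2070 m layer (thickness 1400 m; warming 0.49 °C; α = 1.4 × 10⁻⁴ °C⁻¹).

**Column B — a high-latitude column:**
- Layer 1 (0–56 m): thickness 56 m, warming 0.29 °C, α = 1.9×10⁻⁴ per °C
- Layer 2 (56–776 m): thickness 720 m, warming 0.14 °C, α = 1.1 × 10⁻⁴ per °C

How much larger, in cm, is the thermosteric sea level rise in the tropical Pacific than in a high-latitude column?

Δh_A − Δh_B ≈ 23.5 cm

A Layer 1: 180 × 3.2×10⁻⁴ × 1.4 = 0.08064 m
A 2.3×10⁻⁴ × 0.64 × 490 = 0.072128 m
A Layer 3: 0.49 × 1.4×10⁻⁴ × 1400 = 0.09604 m
A total: 0.248808 m
B 0–56 m: 56 × 1.9×10⁻⁴ × 0.29 = 0.0030856 m
B 0.14 × 720 × 1.1×10⁻⁴ = 0.011088 m
B total: 0.0141736 m
Difference: 0.248808 − 0.0141736 = 0.2346344 m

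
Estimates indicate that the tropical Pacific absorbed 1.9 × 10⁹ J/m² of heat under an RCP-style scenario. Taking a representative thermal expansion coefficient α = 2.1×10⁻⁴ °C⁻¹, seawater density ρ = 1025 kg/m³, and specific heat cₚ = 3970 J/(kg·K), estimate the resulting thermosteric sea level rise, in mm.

Δh = 98.1 mm

Δh = αQ/(ρcₚ) = 2.1×10⁻⁴ × 1.9×10⁹ / (1025 × 3970) ≈ 0.098052 m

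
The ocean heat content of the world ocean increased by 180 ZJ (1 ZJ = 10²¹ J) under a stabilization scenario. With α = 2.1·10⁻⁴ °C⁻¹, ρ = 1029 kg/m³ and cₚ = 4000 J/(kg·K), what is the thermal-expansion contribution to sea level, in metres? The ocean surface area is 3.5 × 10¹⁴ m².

Per unit area: Q = 180×10²¹ / (3.5×10¹⁴) ≈ 5.143×10⁸ J/m²
Δh = αQ/(ρcₚ) = 2.1×10⁻⁴ × 5.143×10⁸ / (1029 × 4000) ≈ 0.02624 m

Δh = 0.0262 m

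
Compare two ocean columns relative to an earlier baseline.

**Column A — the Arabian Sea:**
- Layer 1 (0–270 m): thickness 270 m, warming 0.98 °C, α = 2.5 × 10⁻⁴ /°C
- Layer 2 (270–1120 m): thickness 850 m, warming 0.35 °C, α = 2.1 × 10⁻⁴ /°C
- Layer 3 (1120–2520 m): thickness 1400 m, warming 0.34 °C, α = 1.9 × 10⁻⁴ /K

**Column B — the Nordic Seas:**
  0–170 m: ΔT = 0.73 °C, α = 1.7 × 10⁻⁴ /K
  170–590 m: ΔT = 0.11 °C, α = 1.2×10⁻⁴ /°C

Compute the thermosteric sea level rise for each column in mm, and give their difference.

A Layer 1: 270 × 0.98 × 2.5×10⁻⁴ = 0.06615 m
A Layer 2: 0.35 × 850 × 2.1×10⁻⁴ = 0.062475 m
A Layer 3: 1.9×10⁻⁴ × 0.34 × 1400 = 0.09044 m
A total: 0.219065 m
B Layer 1: 170 × 1.7×10⁻⁴ × 0.73 = 0.021097 m
B 170–590 m: 0.11 × 420 × 1.2×10⁻⁴ = 0.005544 m
B total: 0.026641 m
Difference: 0.219065 − 0.026641 = 0.192424 m

Δh_A ≈ 220 mm, Δh_B ≈ 27 mm; difference ≈ 190 mm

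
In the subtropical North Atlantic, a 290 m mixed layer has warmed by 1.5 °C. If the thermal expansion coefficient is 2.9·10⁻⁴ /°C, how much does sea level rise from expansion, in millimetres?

Δh = αΔT·H = 2.9×10⁻⁴ × 1.5 × 290 = 0.12615 m

about 126 mm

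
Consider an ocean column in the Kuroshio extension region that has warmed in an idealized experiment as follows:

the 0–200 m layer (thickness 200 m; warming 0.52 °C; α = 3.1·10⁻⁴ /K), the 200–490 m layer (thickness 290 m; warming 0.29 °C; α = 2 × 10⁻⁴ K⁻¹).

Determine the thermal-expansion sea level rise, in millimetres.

Layer 1: 0.52 × 3.1×10⁻⁴ × 200 = 0.03224 m
0.29 × 290 × 2×10⁻⁴ = 0.01682 m
Δh = 0.03224 + 0.01682 = 0.04906 m

Δh ≈ 49.1 mm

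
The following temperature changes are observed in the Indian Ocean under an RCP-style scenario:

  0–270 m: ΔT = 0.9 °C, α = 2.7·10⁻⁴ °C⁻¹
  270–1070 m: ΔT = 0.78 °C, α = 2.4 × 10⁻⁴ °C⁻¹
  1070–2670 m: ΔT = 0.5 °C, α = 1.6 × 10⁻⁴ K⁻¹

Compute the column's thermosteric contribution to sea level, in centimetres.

0.9 × 2.7×10⁻⁴ × 270 = 0.06561 m
270–1070 m: 2.4×10⁻⁴ × 0.78 × 800 = 0.14976 m
1070–2670 m: 1600 × 0.5 × 1.6×10⁻⁴ = 0.12800 m
Δh = 0.06561 + 0.14976 + 0.12800 = 0.34337 m

34.3 cm of thermosteric rise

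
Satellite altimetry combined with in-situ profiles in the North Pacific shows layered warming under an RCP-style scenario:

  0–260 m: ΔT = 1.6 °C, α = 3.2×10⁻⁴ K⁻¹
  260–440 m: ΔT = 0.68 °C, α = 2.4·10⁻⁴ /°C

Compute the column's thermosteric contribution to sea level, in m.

Δh = 0.162 m

0–260 m: 260 × 1.6 × 3.2×10⁻⁴ = 0.13312 m
260–440 m: 2.4×10⁻⁴ × 180 × 0.68 = 0.029376 m
Δh = 0.13312 + 0.029376 = 0.162496 m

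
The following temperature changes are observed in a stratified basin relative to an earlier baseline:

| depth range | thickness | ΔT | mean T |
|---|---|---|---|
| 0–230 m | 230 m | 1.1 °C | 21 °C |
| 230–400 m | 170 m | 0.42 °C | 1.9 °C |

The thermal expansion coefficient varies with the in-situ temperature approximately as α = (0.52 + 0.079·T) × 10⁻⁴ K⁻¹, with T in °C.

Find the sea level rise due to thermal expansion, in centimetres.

Layer 1: α = (0.52 + 0.079×21)×10⁻⁴ = 2.179×10⁻⁴ K⁻¹
Layer 2: α = (0.52 + 0.079×1.9)×10⁻⁴ = 0.6701×10⁻⁴ K⁻¹
1.1 × 230 × 2.179×10⁻⁴ = 0.0551287 m
0.42 × 0.6701×10⁻⁴ × 170 = 0.004784514 m
Δh = 0.0551287 + 0.004784514 = 0.059913214 m

Δh ≈ 5.99 cm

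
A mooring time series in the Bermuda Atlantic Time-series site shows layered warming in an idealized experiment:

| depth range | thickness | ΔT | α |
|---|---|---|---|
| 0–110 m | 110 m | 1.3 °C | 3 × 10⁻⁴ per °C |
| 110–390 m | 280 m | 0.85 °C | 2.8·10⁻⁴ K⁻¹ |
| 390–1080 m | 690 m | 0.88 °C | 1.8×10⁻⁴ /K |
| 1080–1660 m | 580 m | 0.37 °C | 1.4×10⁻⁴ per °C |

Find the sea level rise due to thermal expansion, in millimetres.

Δh ≈ 249 mm

0–110 m: 1.3 × 110 × 3×10⁻⁴ = 0.04290 m
110–390 m: 2.8×10⁻⁴ × 280 × 0.85 = 0.06664 m
0.88 × 690 × 1.8×10⁻⁴ = 0.109296 m
Layer 4: 580 × 0.37 × 1.4×10⁻⁴ = 0.030044 m
Δh = 0.04290 + 0.06664 + 0.109296 + 0.030044 = 0.24888 m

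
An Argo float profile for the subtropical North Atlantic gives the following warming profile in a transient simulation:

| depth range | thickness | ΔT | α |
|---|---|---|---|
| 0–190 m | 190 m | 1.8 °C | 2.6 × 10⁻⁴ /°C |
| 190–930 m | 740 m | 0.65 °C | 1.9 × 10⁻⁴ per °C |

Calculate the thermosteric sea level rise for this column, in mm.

1.8 × 190 × 2.6×10⁻⁴ = 0.08892 m
1.9×10⁻⁴ × 0.65 × 740 = 0.09139 m
Δh = 0.08892 + 0.09139 = 0.18031 m

Δh ≈ 180 mm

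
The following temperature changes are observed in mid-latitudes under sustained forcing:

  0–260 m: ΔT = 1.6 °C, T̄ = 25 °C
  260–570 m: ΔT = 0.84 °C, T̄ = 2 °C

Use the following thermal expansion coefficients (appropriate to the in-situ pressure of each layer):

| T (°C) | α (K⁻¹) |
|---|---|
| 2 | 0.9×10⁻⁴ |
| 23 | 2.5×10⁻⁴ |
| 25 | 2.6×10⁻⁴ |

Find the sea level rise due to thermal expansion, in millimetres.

Layer 1 at 25 °C → α = 2.6×10⁻⁴ K⁻¹
Layer 2 at 2 °C → α = 0.9×10⁻⁴ K⁻¹
0–260 m: 1.6 × 260 × 2.6×10⁻⁴ = 0.10816 m
Layer 2: 0.84 × 310 × 0.9×10⁻⁴ = 0.023436 m
Δh = 0.10816 + 0.023436 = 0.131596 m

132 mm of thermosteric rise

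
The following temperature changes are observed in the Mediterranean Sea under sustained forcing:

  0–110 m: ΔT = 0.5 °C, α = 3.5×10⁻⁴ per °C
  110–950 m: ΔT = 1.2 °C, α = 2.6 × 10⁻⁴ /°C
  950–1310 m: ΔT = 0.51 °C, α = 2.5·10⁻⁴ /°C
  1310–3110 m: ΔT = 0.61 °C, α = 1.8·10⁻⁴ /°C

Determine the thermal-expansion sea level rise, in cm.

110 × 0.5 × 3.5×10⁻⁴ = 0.01925 m
110–950 m: 2.6×10⁻⁴ × 1.2 × 840 = 0.26208 m
0.51 × 2.5×10⁻⁴ × 360 = 0.04590 m
0.61 × 1800 × 1.8×10⁻⁴ = 0.19764 m
Δh = 0.01925 + 0.26208 + 0.04590 + 0.19764 = 0.52487 m

Δh ≈ 52.5 cm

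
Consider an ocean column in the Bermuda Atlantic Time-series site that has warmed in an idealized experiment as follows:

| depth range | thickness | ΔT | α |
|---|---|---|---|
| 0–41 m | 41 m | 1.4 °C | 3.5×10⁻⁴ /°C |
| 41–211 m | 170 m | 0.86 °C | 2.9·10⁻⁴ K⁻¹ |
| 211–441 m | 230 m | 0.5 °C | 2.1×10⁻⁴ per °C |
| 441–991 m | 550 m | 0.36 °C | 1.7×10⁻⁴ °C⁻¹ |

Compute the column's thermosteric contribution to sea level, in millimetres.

120 mm

Layer 1: 3.5×10⁻⁴ × 41 × 1.4 = 0.02009 m
170 × 0.86 × 2.9×10⁻⁴ = 0.042398 m
0.5 × 2.1×10⁻⁴ × 230 = 0.02415 m
Layer 4: 550 × 0.36 × 1.7×10⁻⁴ = 0.03366 m
Δh = 0.02009 + 0.042398 + 0.02415 + 0.03366 = 0.120298 m ≈ 120 mm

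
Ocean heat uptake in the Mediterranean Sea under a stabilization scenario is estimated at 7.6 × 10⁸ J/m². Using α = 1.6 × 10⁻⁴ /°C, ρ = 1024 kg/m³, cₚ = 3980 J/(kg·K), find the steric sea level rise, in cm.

3.0 cm of thermosteric rise

Δh = αQ/(ρcₚ) = 1.6×10⁻⁴ × 7.6×10⁸ / (1024 × 3980) ≈ 0.029837 m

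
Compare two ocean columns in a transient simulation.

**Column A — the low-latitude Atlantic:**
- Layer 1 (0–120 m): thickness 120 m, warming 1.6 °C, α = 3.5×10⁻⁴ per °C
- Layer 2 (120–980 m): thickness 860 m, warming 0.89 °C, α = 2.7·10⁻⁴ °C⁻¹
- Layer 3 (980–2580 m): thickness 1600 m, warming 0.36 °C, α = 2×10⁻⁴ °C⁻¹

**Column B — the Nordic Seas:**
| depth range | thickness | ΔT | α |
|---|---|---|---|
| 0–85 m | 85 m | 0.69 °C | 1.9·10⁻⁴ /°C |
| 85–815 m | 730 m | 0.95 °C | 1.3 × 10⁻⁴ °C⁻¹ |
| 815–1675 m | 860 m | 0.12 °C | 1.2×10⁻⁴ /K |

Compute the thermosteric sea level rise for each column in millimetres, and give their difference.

A: 389 mm; B: 114 mm; difference 275 mm

A Layer 1: 1.6 × 3.5×10⁻⁴ × 120 = 0.06720 m
A Layer 2: 860 × 0.89 × 2.7×10⁻⁴ = 0.206658 m
A 980–2580 m: 0.36 × 2×10⁻⁴ × 1600 = 0.11520 m
A total: 0.389058 m
B 0–85 m: 1.9×10⁻⁴ × 0.69 × 85 = 0.0111435 m
B 1.3×10⁻⁴ × 730 × 0.95 = 0.090155 m
B Layer 3: 1.2×10⁻⁴ × 0.12 × 860 = 0.012384 m
B total: 0.1136825 m
Difference: 0.389058 − 0.1136825 = 0.2753755 m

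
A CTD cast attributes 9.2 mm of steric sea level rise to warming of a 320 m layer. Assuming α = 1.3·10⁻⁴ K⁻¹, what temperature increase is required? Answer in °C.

ΔT = Δh/(αH) = 0.0092 / (1.3×10⁻⁴ × 320) ≈ 0.2212 °C

0.22 °C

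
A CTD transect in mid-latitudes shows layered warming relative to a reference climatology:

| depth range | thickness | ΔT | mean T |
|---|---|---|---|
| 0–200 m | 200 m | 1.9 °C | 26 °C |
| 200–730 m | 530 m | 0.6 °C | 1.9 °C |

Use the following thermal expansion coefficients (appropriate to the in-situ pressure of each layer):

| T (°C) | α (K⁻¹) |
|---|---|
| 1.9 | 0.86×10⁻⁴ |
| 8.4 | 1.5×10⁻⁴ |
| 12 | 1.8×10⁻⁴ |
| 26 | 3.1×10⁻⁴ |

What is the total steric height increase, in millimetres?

145 mm of thermosteric rise

Layer 1 at 26 °C → α = 3.1×10⁻⁴ K⁻¹
Layer 2 at 1.9 °C → α = 0.86×10⁻⁴ K⁻¹
Layer 1: 200 × 3.1×10⁻⁴ × 1.9 = 0.11780 m
530 × 0.6 × 0.86×10⁻⁴ = 0.027348 m
Δh = 0.11780 + 0.027348 = 0.145148 m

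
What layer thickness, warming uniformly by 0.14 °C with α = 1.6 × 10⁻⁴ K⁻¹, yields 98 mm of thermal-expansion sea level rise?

4380 m

H = Δh/(αΔT) = 0.098 / (1.6×10⁻⁴ × 0.14) = 4375 m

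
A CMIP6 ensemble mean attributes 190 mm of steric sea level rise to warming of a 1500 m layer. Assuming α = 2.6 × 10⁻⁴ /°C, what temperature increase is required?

ΔT = Δh/(αH) = 0.19 / (2.6×10⁻⁴ × 1500) ≈ 0.4872 °C

about 0.487 °C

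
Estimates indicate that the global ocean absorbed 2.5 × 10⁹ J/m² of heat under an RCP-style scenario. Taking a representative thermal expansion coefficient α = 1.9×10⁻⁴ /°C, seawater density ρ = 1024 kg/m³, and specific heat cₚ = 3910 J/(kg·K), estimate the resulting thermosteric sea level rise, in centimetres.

Δh = αQ/(ρcₚ) = 1.9×10⁻⁴ × 2.5×10⁹ / (1024 × 3910) ≈ 0.11864 m

Δh ≈ 12 cm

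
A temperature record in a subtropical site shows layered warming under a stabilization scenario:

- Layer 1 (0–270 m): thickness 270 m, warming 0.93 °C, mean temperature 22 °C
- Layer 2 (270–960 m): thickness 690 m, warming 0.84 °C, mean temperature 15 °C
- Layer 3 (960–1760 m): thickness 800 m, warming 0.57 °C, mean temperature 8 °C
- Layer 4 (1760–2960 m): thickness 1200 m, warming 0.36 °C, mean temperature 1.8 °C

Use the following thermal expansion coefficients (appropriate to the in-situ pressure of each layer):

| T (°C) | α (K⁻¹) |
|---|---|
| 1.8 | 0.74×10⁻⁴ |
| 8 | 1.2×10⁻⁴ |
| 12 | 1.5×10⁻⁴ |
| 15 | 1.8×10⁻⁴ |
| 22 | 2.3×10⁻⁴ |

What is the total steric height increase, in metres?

0.249 m

Layer 1 at 22 °C → α = 2.3×10⁻⁴ K⁻¹
Layer 2 at 15 °C → α = 1.8×10⁻⁴ K⁻¹
Layer 3 at 8 °C → α = 1.2×10⁻⁴ K⁻¹
Layer 4 at 1.8 °C → α = 0.74×10⁻⁴ K⁻¹
0–270 m: 270 × 2.3×10⁻⁴ × 0.93 = 0.057753 m
1.8×10⁻⁴ × 0.84 × 690 = 0.104328 m
960–1760 m: 1.2×10⁻⁴ × 0.57 × 800 = 0.05472 m
0.36 × 1200 × 0.74×10⁻⁴ = 0.031968 m
Δh = 0.057753 + 0.104328 + 0.05472 + 0.031968 = 0.248769 m ≈ 0.249 m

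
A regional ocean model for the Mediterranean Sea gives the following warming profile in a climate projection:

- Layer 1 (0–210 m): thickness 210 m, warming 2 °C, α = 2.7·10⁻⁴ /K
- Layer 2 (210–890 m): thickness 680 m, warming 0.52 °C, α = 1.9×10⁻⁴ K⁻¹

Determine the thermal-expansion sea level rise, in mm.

about 181 mm

2.7×10⁻⁴ × 2 × 210 = 0.11340 m
Layer 2: 0.52 × 680 × 1.9×10⁻⁴ = 0.067184 m
Δh = 0.11340 + 0.067184 = 0.180584 m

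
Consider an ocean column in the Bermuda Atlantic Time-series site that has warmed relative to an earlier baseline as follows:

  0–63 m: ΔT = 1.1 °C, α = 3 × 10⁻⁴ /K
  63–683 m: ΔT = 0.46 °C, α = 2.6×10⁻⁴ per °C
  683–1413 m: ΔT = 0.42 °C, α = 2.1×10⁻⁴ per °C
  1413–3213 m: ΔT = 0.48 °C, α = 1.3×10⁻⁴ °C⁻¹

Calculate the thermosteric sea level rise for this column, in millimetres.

1.1 × 3×10⁻⁴ × 63 = 0.02079 m
620 × 0.46 × 2.6×10⁻⁴ = 0.074152 m
2.1×10⁻⁴ × 0.42 × 730 = 0.064386 m
0.48 × 1.3×10⁻⁴ × 1800 = 0.11232 m
Δh = 0.02079 + 0.074152 + 0.064386 + 0.11232 = 0.271648 m ≈ 272 mm

Δh = 272 mm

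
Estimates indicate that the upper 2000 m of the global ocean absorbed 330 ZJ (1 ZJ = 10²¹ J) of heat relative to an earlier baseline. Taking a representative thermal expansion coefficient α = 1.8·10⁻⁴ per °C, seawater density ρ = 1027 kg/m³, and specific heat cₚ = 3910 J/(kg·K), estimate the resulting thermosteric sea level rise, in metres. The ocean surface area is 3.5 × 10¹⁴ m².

Per unit area: Q = 330×10²¹ / (3.5×10¹⁴) ≈ 9.429×10⁸ J/m²
Δh = αQ/(ρcₚ) = 1.8×10⁻⁴ × 9.429×10⁸ / (1027 × 3910) ≈ 0.042266 m

0.0423 m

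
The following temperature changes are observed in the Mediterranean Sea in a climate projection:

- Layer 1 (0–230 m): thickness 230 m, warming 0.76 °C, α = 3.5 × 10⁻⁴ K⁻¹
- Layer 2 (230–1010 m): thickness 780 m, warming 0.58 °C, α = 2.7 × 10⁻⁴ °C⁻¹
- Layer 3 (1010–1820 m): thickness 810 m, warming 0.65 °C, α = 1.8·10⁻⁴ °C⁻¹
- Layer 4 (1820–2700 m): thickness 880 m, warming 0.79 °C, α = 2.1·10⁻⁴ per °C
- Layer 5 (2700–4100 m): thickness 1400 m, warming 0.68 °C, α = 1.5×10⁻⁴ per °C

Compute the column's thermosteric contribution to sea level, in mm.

0–230 m: 3.5×10⁻⁴ × 0.76 × 230 = 0.06118 m
Layer 2: 780 × 0.58 × 2.7×10⁻⁴ = 0.122148 m
1010–1820 m: 0.65 × 1.8×10⁻⁴ × 810 = 0.09477 m
1820–2700 m: 2.1×10⁻⁴ × 0.79 × 880 = 0.145992 m
0.68 × 1.5×10⁻⁴ × 1400 = 0.14280 m
Δh = 0.06118 + 0.122148 + 0.09477 + 0.145992 + 0.14280 = 0.56689 m ≈ 567 mm

567 mm of thermosteric rise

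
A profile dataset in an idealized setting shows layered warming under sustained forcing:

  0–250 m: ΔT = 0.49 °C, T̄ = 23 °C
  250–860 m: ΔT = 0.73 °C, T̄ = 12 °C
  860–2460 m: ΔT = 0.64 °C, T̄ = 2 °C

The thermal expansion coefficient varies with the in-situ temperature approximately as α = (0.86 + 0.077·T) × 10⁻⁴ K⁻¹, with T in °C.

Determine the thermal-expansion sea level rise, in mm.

Layer 1: α = (0.86 + 0.077×23)×10⁻⁴ = 2.631×10⁻⁴ K⁻¹
Layer 2: α = (0.86 + 0.077×12)×10⁻⁴ = 1.784×10⁻⁴ K⁻¹
Layer 3: α = (0.86 + 0.077×2)×10⁻⁴ = 1.014×10⁻⁴ K⁻¹
0–250 m: 2.631×10⁻⁴ × 0.49 × 250 = 0.03222975 m
Layer 2: 610 × 1.784×10⁻⁴ × 0.73 = 0.07944152 m
Layer 3: 1.014×10⁻⁴ × 1600 × 0.64 = 0.1038336 m
Δh = 0.03222975 + 0.07944152 + 0.1038336 = 0.21550487 m

Δh = 216 mm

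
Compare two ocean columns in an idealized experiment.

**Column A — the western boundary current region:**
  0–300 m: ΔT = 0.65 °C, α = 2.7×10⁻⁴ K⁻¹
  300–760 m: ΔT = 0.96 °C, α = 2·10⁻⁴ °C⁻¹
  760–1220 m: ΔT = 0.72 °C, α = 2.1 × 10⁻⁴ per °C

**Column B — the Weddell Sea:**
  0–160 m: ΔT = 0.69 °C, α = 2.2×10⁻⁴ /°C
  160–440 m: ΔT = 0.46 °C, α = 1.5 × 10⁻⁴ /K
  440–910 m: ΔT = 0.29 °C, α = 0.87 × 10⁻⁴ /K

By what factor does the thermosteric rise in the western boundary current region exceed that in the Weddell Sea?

a factor of 3.8

A Layer 1: 0.65 × 300 × 2.7×10⁻⁴ = 0.05265 m
A 300–760 m: 460 × 0.96 × 2×10⁻⁴ = 0.08832 m
A 2.1×10⁻⁴ × 0.72 × 460 = 0.069552 m
A total: 0.210522 m
B 0.69 × 2.2×10⁻⁴ × 160 = 0.024288 m
B 280 × 1.5×10⁻⁴ × 0.46 = 0.01932 m
B 440–910 m: 470 × 0.29 × 0.87×10⁻⁴ = 0.0118581 m
B total: 0.0554661 m
Ratio: 0.210522 / 0.0554661 ≈ 3.796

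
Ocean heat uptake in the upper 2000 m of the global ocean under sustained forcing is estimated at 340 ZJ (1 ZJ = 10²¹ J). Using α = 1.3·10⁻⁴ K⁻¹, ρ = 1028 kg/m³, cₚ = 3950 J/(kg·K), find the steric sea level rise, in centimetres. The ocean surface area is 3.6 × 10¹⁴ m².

Per unit area: Q = 340×10²¹ / (3.6×10¹⁴) ≈ 9.444×10⁸ J/m²
Δh = αQ/(ρcₚ) = 1.3×10⁻⁴ × 9.444×10⁸ / (1028 × 3950) ≈ 0.030235 m

Δh = 3.02 cm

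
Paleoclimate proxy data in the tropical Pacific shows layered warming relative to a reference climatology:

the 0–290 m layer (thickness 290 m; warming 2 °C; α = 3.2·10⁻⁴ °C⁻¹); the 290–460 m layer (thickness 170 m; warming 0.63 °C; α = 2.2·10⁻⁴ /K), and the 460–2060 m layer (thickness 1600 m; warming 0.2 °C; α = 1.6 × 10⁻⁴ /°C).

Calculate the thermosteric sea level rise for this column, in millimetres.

Δh ≈ 260 mm

0–290 m: 290 × 2 × 3.2×10⁻⁴ = 0.18560 m
Layer 2: 0.63 × 170 × 2.2×10⁻⁴ = 0.023562 m
460–2060 m: 1600 × 0.2 × 1.6×10⁻⁴ = 0.05120 m
Δh = 0.18560 + 0.023562 + 0.05120 = 0.260362 m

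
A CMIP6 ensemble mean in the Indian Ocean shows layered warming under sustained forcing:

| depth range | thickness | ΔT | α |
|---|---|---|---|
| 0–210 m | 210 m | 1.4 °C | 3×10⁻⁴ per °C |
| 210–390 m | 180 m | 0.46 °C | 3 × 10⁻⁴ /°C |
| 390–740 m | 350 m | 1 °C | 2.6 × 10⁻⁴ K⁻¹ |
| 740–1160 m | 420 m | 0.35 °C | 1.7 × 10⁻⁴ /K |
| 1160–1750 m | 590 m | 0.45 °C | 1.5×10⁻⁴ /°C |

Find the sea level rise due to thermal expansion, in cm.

1.4 × 3×10⁻⁴ × 210 = 0.08820 m
Layer 2: 0.46 × 180 × 3×10⁻⁴ = 0.02484 m
390–740 m: 1 × 2.6×10⁻⁴ × 350 = 0.09100 m
1.7×10⁻⁴ × 0.35 × 420 = 0.02499 m
1160–1750 m: 1.5×10⁻⁴ × 0.45 × 590 = 0.039825 m
Δh = 0.08820 + 0.02484 + 0.09100 + 0.02499 + 0.039825 = 0.268855 m

Δh = 26.9 cm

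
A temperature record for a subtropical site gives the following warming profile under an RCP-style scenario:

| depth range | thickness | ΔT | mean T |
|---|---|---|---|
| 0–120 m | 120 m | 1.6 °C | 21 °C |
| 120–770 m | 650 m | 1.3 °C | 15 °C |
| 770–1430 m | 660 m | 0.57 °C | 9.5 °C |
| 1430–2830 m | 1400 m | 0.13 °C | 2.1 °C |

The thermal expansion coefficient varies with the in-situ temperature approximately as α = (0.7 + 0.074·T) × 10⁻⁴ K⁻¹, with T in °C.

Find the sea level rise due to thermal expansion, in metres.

Layer 1: α = (0.7 + 0.074×21)×10⁻⁴ = 2.254×10⁻⁴ K⁻¹
Layer 2: α = (0.7 + 0.074×15)×10⁻⁴ = 1.81×10⁻⁴ K⁻¹
Layer 3: α = (0.7 + 0.074×9.5)×10⁻⁴ = 1.403×10⁻⁴ K⁻¹
Layer 4: α = (0.7 + 0.074×2.1)×10⁻⁴ = 0.8554×10⁻⁴ K⁻¹
120 × 1.6 × 2.254×10⁻⁴ = 0.0432768 m
Layer 2: 1.81×10⁻⁴ × 1.3 × 650 = 0.152945 m
Layer 3: 660 × 0.57 × 1.403×10⁻⁴ = 0.05278086 m
1430–2830 m: 0.13 × 1400 × 0.8554×10⁻⁴ = 0.01556828 m
Δh = 0.0432768 + 0.152945 + 0.05278086 + 0.01556828 = 0.26457094 m ≈ 0.265 m

Δh = 0.265 m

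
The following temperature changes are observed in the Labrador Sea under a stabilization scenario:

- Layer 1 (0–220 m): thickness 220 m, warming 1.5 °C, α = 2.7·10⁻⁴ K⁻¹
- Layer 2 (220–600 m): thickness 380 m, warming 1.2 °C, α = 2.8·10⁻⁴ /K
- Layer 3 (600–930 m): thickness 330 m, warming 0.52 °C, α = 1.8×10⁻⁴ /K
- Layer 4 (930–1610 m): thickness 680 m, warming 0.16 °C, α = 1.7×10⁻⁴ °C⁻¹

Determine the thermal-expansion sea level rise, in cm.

Δh ≈ 26.6 cm

Layer 1: 1.5 × 220 × 2.7×10⁻⁴ = 0.08910 m
220–600 m: 380 × 1.2 × 2.8×10⁻⁴ = 0.12768 m
0.52 × 1.8×10⁻⁴ × 330 = 0.030888 m
Layer 4: 680 × 1.7×10⁻⁴ × 0.16 = 0.018496 m
Δh = 0.08910 + 0.12768 + 0.030888 + 0.018496 = 0.266164 m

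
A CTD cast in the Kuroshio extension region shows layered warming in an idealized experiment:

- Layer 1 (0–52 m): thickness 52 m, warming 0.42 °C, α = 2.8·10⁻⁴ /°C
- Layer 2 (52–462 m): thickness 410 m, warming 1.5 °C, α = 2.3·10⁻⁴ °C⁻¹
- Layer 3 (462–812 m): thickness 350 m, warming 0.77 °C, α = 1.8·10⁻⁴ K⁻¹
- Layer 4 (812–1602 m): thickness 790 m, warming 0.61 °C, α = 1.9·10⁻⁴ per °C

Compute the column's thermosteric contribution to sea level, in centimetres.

Layer 1: 0.42 × 52 × 2.8×10⁻⁴ = 0.0061152 m
Layer 2: 1.5 × 410 × 2.3×10⁻⁴ = 0.14145 m
350 × 1.8×10⁻⁴ × 0.77 = 0.04851 m
812–1602 m: 0.61 × 790 × 1.9×10⁻⁴ = 0.091561 m
Δh = 0.0061152 + 0.14145 + 0.04851 + 0.091561 = 0.2876362 m

Δh ≈ 28.8 cm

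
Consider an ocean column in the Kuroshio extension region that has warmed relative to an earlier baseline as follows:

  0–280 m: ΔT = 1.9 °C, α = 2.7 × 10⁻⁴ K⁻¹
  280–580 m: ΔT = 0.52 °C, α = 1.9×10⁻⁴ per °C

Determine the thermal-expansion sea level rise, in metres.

0.17 m

Layer 1: 2.7×10⁻⁴ × 1.9 × 280 = 0.14364 m
280–580 m: 0.52 × 1.9×10⁻⁴ × 300 = 0.02964 m
Δh = 0.14364 + 0.02964 = 0.17328 m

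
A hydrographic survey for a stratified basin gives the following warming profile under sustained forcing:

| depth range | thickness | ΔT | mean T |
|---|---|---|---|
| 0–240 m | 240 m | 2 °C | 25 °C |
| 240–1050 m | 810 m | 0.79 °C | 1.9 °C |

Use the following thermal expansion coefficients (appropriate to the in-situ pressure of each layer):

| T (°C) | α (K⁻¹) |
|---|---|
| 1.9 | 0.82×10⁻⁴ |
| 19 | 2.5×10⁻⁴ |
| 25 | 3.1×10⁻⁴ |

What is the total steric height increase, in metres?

Layer 1 at 25 °C → α = 3.1×10⁻⁴ K⁻¹
Layer 2 at 1.9 °C → α = 0.82×10⁻⁴ K⁻¹
2 × 3.1×10⁻⁴ × 240 = 0.14880 m
240–1050 m: 0.82×10⁻⁴ × 810 × 0.79 = 0.0524718 m
Δh = 0.14880 + 0.0524718 = 0.2012718 m ≈ 0.201 m

Δh ≈ 0.201 m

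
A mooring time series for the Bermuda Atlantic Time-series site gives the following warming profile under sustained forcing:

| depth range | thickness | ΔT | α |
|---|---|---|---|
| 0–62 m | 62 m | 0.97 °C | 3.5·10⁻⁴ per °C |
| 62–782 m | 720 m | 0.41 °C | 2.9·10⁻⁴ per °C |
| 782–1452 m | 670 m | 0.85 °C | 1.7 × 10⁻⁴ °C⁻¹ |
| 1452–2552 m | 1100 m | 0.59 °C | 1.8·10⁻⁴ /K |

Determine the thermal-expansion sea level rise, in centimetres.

about 32.0 cm

0.97 × 62 × 3.5×10⁻⁴ = 0.021049 m
Layer 2: 0.41 × 2.9×10⁻⁴ × 720 = 0.085608 m
782–1452 m: 670 × 0.85 × 1.7×10⁻⁴ = 0.096815 m
1100 × 1.8×10⁻⁴ × 0.59 = 0.11682 m
Δh = 0.021049 + 0.085608 + 0.096815 + 0.11682 = 0.320292 m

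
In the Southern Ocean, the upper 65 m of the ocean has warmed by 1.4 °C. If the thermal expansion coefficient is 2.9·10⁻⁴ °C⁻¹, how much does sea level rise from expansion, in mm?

26.4 mm

Δh = αΔT·H = 2.9×10⁻⁴ × 1.4 × 65 = 0.02639 m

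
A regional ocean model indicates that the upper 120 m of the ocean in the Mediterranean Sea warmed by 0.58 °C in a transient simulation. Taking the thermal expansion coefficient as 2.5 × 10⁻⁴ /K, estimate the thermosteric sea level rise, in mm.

about 17.4 mm

Δh = αΔT·H = 2.5×10⁻⁴ × 0.58 × 120 = 0.01740 m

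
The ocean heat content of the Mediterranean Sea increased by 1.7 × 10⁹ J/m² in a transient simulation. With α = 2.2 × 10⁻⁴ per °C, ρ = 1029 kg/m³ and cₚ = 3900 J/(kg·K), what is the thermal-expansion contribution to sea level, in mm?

Δh = αQ/(ρcₚ) = 2.2×10⁻⁴ × 1.7×10⁹ / (1029 × 3900) ≈ 0.093195 m

Δh ≈ 93 mm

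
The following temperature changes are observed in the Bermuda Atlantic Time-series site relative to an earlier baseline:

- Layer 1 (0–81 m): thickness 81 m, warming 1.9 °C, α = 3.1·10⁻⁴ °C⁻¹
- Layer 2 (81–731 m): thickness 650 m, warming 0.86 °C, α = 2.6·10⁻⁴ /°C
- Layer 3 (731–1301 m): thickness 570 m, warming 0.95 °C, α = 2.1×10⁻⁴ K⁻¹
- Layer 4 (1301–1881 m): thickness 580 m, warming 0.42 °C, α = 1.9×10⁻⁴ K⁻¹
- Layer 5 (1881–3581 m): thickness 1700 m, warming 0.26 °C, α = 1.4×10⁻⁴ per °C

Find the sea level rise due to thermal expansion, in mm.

410 mm of thermosteric rise

Layer 1: 81 × 1.9 × 3.1×10⁻⁴ = 0.047709 m
650 × 0.86 × 2.6×10⁻⁴ = 0.14534 m
Layer 3: 570 × 2.1×10⁻⁴ × 0.95 = 0.113715 m
1301–1881 m: 1.9×10⁻⁴ × 0.42 × 580 = 0.046284 m
Layer 5: 1.4×10⁻⁴ × 0.26 × 1700 = 0.06188 m
Δh = 0.047709 + 0.14534 + 0.113715 + 0.046284 + 0.06188 = 0.414928 m ≈ 410 mm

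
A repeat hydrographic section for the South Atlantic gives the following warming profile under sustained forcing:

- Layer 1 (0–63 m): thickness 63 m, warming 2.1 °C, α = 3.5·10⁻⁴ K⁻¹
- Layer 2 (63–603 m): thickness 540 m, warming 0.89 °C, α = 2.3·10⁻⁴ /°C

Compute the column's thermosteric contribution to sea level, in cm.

Δh ≈ 16 cm

0–63 m: 63 × 2.1 × 3.5×10⁻⁴ = 0.046305 m
Layer 2: 0.89 × 2.3×10⁻⁴ × 540 = 0.110538 m
Δh = 0.046305 + 0.110538 = 0.156843 m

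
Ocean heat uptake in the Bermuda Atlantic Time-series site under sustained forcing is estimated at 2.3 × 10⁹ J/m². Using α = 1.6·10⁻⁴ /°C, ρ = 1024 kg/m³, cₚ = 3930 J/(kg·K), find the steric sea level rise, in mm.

Δh = 91.4 mm

Δh = αQ/(ρcₚ) = 1.6×10⁻⁴ × 2.3×10⁹ / (1024 × 3930) ≈ 0.091444 m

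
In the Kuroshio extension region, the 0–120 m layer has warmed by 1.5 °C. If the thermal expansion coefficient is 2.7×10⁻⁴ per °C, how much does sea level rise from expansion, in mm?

48.6 mm of thermosteric rise

Δh = αΔT·H = 2.7×10⁻⁴ × 1.5 × 120 = 0.04860 m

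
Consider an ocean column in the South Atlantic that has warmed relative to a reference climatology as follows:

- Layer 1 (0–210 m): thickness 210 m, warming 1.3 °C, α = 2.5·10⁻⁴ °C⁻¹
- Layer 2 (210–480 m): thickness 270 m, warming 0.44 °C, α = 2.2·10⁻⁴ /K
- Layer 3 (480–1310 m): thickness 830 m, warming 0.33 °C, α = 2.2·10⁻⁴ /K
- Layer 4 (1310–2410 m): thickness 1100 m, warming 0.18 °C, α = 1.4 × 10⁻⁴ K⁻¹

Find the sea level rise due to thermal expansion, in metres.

1.3 × 2.5×10⁻⁴ × 210 = 0.06825 m
Layer 2: 270 × 0.44 × 2.2×10⁻⁴ = 0.026136 m
Layer 3: 0.33 × 830 × 2.2×10⁻⁴ = 0.060258 m
1310–2410 m: 1.4×10⁻⁴ × 0.18 × 1100 = 0.02772 m
Δh = 0.06825 + 0.026136 + 0.060258 + 0.02772 = 0.182364 m ≈ 0.182 m

Δh = 0.182 m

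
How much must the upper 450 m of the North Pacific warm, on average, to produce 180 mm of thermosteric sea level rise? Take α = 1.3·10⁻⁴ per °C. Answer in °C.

ΔT ≈ 3.1 °C

ΔT = Δh/(αH) = 0.18 / (1.3×10⁻⁴ × 450) ≈ 3.077 °C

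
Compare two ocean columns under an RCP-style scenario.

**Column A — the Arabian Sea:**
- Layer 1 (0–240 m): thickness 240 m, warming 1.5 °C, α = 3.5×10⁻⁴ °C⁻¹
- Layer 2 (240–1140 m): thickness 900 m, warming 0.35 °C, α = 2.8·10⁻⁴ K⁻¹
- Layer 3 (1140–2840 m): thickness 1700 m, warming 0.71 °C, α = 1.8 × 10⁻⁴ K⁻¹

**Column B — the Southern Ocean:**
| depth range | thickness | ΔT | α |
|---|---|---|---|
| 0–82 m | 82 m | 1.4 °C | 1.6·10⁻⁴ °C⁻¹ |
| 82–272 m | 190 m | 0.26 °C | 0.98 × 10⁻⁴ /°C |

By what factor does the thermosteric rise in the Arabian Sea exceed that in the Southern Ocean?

≈ 19×

A Layer 1: 1.5 × 240 × 3.5×10⁻⁴ = 0.12600 m
A 240–1140 m: 900 × 0.35 × 2.8×10⁻⁴ = 0.08820 m
A 1.8×10⁻⁴ × 0.71 × 1700 = 0.21726 m
A total: 0.43146 m
B 0–82 m: 1.4 × 1.6×10⁻⁴ × 82 = 0.018368 m
B 82–272 m: 0.98×10⁻⁴ × 190 × 0.26 = 0.0048412 m
B total: 0.0232092 m
Ratio: 0.43146 / 0.0232092 ≈ 18.59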